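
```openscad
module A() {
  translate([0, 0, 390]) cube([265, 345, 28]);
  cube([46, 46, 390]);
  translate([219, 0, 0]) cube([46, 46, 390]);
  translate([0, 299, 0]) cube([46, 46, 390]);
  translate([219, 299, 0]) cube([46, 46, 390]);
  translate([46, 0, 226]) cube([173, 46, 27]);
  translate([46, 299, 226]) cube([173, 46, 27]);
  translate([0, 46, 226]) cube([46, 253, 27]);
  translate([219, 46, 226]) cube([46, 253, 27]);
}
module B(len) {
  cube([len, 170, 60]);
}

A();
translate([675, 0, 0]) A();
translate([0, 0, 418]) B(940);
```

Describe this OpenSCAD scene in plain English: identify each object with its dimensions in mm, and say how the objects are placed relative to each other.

A is a four-legged stool. The seat is 265×345 mm, 28 mm thick, top at z = 418 mm. It stands on four square legs, each 46×46 mm in cross-section, from z = 0 to the seat underside, each flush with a corner of the seat. Four stretchers, 46 mm wide and 27 mm tall, connect adjacent legs with their undersides at z = 226 mm, each running between the inner faces of the legs it joins and aligned with the legs' outer faces on the other axis.

B is a rectangular beam 940 mm long (x), 170 mm deep (y), 60 mm thick (z).

The beam spans the tops of two stools placed 410 mm apart, resting at z = 418 mm.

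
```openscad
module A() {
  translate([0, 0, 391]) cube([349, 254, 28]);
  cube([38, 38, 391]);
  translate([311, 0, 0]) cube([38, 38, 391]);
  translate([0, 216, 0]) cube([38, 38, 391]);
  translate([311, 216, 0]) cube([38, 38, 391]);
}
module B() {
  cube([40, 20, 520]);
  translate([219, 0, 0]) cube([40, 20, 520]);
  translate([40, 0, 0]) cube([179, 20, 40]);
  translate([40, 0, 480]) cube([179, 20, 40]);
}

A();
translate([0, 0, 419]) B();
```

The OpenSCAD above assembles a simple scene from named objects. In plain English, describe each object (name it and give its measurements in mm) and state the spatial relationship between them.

A is a four-legged stool. The seat is 349×254 mm, 28 mm thick, top at z = 419 mm. It stands on four square legs, each 38×38 mm in cross-section, from z = 0 to the seat underside, each flush with a corner of the seat.

B is a picture frame with a 179×440 mm rectangular opening (x by z) and a uniform 40 mm border on every side. Frame depth is 20 mm along y. It is built from two vertical stiles running the full outside height and two horizontal rails spanning the gap between the stiles.

The picture frame is on top of the stool.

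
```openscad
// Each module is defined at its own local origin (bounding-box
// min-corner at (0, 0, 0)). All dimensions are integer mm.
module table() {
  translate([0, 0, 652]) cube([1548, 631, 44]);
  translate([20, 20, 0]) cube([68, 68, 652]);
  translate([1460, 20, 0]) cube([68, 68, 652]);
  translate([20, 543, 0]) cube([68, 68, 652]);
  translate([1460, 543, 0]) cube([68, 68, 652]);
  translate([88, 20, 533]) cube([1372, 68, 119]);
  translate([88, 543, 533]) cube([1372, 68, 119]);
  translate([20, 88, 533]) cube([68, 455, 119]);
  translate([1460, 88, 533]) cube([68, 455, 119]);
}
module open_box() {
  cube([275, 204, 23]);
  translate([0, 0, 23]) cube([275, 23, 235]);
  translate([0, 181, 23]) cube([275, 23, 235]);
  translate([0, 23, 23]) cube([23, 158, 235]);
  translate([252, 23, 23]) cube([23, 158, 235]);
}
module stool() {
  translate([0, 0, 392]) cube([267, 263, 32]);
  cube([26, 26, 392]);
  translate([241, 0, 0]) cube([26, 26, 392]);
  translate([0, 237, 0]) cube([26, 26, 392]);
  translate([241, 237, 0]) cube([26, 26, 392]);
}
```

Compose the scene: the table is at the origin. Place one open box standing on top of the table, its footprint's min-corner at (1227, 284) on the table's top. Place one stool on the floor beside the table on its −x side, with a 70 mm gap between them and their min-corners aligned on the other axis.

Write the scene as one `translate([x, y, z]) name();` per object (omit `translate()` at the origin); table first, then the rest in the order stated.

table();
translate([1227, 284, 696]) open_box();
translate([-337, 0, 0]) stool();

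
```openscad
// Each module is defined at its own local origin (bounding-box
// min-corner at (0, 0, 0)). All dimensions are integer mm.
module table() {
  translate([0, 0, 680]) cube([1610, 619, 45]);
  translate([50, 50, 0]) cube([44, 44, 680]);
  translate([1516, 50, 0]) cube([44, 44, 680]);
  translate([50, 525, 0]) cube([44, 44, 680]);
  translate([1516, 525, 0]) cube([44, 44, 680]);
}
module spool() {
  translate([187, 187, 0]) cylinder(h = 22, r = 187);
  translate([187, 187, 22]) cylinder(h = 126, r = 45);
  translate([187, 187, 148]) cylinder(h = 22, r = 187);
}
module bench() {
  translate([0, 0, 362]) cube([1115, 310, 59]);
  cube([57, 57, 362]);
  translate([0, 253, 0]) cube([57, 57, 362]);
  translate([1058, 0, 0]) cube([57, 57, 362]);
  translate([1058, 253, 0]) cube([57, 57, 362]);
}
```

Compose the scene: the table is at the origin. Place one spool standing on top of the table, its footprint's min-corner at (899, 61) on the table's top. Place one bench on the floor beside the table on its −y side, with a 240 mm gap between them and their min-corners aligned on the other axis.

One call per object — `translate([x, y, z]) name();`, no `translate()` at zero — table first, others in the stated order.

table();
translate([899, 61, 725]) spool();
translate([0, -550, 0]) bench();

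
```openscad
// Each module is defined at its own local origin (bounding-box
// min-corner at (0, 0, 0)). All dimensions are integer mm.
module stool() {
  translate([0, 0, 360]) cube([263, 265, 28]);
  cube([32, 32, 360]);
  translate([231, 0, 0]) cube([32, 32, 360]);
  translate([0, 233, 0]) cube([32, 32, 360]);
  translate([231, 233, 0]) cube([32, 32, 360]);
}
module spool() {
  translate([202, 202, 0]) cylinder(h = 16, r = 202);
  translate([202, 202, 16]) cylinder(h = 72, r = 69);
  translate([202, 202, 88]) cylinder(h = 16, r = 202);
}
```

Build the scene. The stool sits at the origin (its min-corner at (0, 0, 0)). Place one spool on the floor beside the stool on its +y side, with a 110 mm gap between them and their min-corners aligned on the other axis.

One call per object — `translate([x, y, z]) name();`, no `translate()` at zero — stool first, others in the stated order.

stool();
translate([0, 375, 0]) spool();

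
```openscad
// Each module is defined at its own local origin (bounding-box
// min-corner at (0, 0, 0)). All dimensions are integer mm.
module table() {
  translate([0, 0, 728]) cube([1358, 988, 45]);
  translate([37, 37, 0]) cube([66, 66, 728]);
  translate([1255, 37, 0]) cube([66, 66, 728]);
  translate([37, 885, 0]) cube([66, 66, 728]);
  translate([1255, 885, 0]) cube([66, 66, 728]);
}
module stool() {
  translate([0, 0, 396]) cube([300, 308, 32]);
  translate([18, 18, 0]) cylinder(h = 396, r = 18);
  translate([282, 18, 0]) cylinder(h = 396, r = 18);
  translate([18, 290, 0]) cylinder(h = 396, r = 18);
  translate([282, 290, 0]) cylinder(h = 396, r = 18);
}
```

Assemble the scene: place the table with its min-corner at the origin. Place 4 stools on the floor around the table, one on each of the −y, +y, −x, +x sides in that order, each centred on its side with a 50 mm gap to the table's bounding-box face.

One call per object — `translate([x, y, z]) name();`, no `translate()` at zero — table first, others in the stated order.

table();
translate([529, -358, 0]) stool();
translate([529, 1038, 0]) stool();
translate([-350, 340, 0]) stool();
translate([1408, 340, 0]) stool();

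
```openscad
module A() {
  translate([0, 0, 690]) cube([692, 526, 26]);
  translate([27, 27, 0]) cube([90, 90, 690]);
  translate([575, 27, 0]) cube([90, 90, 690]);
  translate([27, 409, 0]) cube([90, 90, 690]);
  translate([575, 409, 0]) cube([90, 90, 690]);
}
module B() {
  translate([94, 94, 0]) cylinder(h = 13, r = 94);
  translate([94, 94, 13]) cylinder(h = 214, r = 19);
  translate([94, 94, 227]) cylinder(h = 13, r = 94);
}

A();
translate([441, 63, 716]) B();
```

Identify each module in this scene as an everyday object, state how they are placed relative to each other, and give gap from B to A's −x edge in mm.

The spool's min-x is at 441; the table's min-x is 0; gap = 441 mm.

A is a table. B is a spool. The spool is on top of the table. The gap from the spool to the table's −x edge is 441 mm.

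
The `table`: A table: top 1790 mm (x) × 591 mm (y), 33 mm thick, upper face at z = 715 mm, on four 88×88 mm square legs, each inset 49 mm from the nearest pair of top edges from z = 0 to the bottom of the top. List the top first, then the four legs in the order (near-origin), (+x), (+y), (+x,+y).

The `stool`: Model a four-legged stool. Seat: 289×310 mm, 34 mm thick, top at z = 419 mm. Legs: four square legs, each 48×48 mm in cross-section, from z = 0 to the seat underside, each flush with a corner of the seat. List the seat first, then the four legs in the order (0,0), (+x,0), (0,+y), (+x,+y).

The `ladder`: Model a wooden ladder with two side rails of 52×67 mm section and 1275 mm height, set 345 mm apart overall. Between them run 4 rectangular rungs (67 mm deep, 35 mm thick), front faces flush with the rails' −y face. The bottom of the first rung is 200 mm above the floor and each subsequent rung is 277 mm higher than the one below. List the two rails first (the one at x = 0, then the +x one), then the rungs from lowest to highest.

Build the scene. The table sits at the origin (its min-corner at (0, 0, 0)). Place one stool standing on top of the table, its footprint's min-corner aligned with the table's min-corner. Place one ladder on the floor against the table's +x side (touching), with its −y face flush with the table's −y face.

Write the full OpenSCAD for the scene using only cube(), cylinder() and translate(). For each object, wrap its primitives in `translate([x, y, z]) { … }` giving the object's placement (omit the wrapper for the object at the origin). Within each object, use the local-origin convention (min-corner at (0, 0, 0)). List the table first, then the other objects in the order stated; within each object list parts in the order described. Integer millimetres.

translate([0, 0, 682]) cube([1790, 591, 33]);
translate([49, 49, 0]) cube([88, 88, 682]);
translate([1653, 49, 0]) cube([88, 88, 682]);
translate([49, 454, 0]) cube([88, 88, 682]);
translate([1653, 454, 0]) cube([88, 88, 682]);
translate([0, 0, 715]) {
  translate([0, 0, 385]) cube([289, 310, 34]);
  cube([48, 48, 385]);
  translate([241, 0, 0]) cube([48, 48, 385]);
  translate([0, 262, 0]) cube([48, 48, 385]);
  translate([241, 262, 0]) cube([48, 48, 385]);
}
translate([1790, 0, 0]) {
  cube([52, 67, 1275]);
  translate([293, 0, 0]) cube([52, 67, 1275]);
  translate([52, 0, 200]) cube([241, 67, 35]);
  translate([52, 0, 477]) cube([241, 67, 35]);
  translate([52, 0, 754]) cube([241, 67, 35]);
  translate([52, 0, 1031]) cube([241, 67, 35]);
}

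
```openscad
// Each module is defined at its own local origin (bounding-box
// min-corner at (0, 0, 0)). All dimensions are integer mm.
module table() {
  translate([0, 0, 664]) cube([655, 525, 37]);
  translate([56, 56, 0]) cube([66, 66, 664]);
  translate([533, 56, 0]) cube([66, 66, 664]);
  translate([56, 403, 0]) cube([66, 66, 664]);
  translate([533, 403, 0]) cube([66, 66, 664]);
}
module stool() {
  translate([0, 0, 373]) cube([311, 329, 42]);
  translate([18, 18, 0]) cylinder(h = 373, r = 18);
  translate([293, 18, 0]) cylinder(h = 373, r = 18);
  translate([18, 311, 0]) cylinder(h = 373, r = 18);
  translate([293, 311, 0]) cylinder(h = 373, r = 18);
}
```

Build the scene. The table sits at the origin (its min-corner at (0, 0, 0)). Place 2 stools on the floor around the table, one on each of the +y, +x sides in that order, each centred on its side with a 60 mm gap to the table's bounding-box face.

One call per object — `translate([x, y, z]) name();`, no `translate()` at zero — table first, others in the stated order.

table();
translate([172, 585, 0]) stool();
translate([715, 98, 0]) stool();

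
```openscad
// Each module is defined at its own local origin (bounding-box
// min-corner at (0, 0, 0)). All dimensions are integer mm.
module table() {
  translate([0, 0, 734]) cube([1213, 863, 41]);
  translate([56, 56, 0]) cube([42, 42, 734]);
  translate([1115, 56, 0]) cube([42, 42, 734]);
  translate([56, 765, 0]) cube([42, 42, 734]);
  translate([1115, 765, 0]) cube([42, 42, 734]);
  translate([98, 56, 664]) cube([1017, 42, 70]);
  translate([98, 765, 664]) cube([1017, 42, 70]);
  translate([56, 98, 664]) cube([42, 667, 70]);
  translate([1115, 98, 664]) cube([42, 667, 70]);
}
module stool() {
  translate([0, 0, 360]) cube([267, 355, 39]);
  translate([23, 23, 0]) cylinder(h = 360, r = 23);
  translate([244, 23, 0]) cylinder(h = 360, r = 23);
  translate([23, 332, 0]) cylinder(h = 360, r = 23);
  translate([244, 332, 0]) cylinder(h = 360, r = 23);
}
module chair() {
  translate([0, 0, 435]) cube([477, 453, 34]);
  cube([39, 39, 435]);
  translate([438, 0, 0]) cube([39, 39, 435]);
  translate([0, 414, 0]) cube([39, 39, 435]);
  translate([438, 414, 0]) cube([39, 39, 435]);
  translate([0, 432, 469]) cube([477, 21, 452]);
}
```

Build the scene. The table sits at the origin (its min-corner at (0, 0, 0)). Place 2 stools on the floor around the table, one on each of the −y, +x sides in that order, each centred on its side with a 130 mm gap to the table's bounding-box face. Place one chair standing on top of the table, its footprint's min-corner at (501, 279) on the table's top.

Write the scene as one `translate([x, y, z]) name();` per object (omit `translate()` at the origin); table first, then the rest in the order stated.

table();
translate([473, -485, 0]) stool();
translate([1343, 254, 0]) stool();
translate([501, 279, 775]) chair();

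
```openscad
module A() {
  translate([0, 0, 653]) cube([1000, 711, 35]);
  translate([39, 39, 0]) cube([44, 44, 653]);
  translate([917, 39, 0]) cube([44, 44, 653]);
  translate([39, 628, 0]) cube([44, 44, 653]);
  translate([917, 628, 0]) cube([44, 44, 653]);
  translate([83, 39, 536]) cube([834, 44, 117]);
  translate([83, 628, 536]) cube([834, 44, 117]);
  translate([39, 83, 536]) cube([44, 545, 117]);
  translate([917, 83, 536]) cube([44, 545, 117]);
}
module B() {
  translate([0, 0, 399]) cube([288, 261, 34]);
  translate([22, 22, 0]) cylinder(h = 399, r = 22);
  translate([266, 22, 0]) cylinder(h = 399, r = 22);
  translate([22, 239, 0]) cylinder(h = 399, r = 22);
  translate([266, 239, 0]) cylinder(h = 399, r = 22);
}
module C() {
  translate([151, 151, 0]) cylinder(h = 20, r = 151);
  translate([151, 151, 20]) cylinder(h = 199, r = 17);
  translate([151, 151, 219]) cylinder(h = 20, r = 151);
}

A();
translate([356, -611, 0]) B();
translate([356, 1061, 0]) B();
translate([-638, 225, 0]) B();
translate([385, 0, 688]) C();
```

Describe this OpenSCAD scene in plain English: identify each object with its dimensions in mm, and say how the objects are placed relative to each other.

A is a rectangular dining table. The top is 1000×711×35 mm with its upper surface at z = 688 mm. It stands on four 44×44 mm square legs, each inset 39 mm from the nearest pair of top edges, running from the floor to the underside of the top. Four apron rails, 44 mm thick and 117 mm tall, run between adjacent legs with their top edges flush with the underside of the top and their outer faces flush with the legs' outer faces.

B is a four-legged stool. The seat is a 288×261×34 mm slab whose top surface is at z = 433 mm; four round legs, each 44 mm in diameter, run from the floor (z = 0) to the underside of the seat, each leg's axis is inset half a diameter from the nearest pair of seat edges (so the leg's bounding box is flush with the corner).

C is a spool: two coaxial disc flanges of radius 151 mm and thickness 20 mm, joined by a core cylinder of radius 17 mm and height 199 mm. The lower flange rests on z = 0 and the three cylinders share a vertical axis.

Three stools sit around the table at the −y, +y, −x sides. The spool is on top of the table.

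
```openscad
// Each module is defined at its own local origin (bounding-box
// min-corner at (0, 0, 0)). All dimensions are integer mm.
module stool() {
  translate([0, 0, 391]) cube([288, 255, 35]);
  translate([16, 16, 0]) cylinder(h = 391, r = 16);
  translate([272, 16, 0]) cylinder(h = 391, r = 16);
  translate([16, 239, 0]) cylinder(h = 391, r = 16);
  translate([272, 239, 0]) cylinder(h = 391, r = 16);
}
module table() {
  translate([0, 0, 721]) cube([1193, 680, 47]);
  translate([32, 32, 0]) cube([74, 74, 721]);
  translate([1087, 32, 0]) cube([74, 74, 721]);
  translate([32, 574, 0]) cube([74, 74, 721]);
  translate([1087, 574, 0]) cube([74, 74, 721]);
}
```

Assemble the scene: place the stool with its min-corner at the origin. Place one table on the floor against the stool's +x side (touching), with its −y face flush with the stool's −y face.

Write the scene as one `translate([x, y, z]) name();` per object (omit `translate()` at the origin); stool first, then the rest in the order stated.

stool();
translate([288, 0, 0]) table();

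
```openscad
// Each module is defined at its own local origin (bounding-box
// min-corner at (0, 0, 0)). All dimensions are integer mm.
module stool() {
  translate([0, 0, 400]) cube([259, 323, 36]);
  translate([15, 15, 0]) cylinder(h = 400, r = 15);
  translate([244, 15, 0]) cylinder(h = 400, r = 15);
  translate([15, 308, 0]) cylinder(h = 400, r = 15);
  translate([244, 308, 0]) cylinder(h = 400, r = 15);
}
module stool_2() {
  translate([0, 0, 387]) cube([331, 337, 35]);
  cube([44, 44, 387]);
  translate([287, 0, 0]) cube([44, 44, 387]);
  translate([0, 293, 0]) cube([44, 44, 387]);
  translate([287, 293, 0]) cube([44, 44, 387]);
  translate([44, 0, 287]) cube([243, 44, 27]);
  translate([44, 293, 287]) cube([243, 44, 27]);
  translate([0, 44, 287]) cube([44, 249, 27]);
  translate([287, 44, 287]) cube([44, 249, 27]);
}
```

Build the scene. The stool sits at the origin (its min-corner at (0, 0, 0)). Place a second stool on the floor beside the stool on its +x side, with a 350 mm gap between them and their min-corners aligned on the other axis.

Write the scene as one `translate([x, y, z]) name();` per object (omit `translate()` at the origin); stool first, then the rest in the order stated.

stool();
translate([609, 0, 0]) stool_2();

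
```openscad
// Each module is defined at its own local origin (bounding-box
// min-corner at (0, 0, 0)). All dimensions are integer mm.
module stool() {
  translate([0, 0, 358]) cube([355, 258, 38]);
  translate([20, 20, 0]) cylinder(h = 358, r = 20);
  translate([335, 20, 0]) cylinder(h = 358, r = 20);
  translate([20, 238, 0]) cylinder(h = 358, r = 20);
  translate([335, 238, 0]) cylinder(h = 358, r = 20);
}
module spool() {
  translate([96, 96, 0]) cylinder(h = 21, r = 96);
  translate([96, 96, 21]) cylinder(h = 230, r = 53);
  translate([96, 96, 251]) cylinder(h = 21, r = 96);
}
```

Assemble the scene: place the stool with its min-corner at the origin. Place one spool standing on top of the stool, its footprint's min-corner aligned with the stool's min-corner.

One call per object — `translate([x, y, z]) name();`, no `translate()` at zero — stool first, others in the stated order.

stool();
translate([0, 0, 396]) spool();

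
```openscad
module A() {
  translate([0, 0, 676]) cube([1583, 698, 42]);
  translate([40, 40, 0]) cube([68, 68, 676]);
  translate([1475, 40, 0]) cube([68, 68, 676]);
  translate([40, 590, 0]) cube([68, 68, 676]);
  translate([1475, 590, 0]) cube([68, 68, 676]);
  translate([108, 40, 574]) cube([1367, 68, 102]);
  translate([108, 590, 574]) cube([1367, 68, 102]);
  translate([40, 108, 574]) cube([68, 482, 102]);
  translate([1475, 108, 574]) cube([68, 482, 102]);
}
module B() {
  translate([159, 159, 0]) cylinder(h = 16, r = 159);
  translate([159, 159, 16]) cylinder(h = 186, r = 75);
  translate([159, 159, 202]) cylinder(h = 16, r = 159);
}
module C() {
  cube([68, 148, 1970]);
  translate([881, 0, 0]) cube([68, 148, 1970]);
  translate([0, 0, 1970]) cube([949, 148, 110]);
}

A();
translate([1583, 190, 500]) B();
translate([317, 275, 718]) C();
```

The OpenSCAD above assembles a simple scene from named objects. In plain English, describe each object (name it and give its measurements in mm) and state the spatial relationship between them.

A is a rectangular dining table. The top is 1583×698×42 mm with its upper surface at z = 718 mm. It stands on four 68×68 mm square legs, each inset 40 mm from the nearest pair of top edges, running from the floor to the underside of the top. Four apron rails, 68 mm thick and 102 mm tall, run between adjacent legs with their top edges flush with the underside of the top and their outer faces flush with the legs' outer faces.

B is a spool: two coaxial disc flanges of radius 159 mm and thickness 16 mm, joined by a core cylinder of radius 75 mm and height 186 mm. The lower flange rests on z = 0 and the three cylinders share a vertical axis.

C is a rectangular door frame: two vertical jambs of 68×148 mm section, 1970 mm tall, with a clear opening 813 mm wide between their inner faces. A header 110 mm tall and 148 mm deep lies on top of the jambs and spans the full outside width.

The spool is beside the table with their tops flush at z = 718. The door frame is on top of the table, centred.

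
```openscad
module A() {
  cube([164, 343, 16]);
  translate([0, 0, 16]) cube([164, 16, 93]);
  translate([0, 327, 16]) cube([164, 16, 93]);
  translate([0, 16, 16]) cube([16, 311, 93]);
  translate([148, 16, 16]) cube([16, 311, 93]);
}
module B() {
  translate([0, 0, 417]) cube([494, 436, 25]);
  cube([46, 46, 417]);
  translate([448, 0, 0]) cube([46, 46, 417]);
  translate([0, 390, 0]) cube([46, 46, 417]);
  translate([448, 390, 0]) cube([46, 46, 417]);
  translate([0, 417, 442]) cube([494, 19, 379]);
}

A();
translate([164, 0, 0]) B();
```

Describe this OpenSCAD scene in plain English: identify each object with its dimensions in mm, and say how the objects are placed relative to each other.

A is an open storage box with external size 164×343×109 mm and wall thickness 16 mm (the base is also 16 mm thick). The base covers the whole footprint; the four walls stand on the base, with the y-facing walls full-width and the x-facing walls fitting between their inner faces.

B is a chair. The seat is a 494×436×25 mm slab with its top at z = 442 mm, on four 46×46 mm corner legs (flush with the seat edges, standing on z = 0). A flat backrest 19 mm thick, 379 mm tall, spans the full seat width and rises from the seat top along its +y edge, rear face flush with the rear of the seat.

The chair is against the open box's +x side, with their −y faces flush.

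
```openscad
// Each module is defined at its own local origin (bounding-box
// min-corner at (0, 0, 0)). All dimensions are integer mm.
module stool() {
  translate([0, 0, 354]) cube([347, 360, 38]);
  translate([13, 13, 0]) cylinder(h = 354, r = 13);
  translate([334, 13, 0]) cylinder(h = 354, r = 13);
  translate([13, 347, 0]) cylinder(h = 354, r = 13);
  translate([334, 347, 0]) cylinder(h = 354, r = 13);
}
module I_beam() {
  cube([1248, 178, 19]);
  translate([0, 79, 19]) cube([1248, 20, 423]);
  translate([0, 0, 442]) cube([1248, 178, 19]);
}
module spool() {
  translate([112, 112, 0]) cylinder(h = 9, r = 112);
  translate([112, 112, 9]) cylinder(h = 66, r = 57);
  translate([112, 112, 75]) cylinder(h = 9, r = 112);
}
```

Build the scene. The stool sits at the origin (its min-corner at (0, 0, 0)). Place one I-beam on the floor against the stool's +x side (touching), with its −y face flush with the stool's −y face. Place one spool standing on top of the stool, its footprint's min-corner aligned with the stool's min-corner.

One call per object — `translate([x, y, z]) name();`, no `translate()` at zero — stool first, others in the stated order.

stool();
translate([347, 0, 0]) I_beam();
translate([0, 0, 392]) spool();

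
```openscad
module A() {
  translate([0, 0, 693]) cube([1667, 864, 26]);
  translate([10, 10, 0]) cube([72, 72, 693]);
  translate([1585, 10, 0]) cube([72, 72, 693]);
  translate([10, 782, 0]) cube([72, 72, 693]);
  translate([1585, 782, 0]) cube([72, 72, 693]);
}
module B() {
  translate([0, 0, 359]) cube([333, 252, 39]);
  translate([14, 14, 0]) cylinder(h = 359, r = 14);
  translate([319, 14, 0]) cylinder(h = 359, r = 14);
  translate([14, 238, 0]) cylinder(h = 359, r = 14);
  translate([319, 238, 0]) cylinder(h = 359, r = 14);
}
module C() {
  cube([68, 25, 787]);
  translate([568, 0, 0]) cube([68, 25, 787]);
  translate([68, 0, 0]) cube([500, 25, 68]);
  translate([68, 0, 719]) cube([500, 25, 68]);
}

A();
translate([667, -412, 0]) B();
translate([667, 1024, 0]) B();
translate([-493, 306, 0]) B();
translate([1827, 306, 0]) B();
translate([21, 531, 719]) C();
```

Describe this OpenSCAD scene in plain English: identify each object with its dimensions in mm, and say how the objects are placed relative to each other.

A is a table: top 1667 mm (x) × 864 mm (y), 26 mm thick, upper face at z = 719 mm, on four 72×72 mm square legs, each inset 10 mm from the nearest pair of top edges, running from z = 0 to the bottom of the top.

B is a four-legged stool. The seat is 333×252 mm, 39 mm thick, top at z = 398 mm. It stands on four round legs, each 28 mm in diameter, from z = 0 to the seat underside, each leg's axis is inset half a diameter from the nearest pair of seat edges (so the leg's bounding box is flush with the corner).

C is a picture frame with a 500×651 mm rectangular opening (x by z) and a uniform 68 mm border on every side. Frame depth is 25 mm along y. It is built from two vertical stiles running the full outside height and two horizontal rails spanning the gap between the stiles.

Four stools sit around the table at the −y, +y, −x, +x sides. The picture frame is on top of the table.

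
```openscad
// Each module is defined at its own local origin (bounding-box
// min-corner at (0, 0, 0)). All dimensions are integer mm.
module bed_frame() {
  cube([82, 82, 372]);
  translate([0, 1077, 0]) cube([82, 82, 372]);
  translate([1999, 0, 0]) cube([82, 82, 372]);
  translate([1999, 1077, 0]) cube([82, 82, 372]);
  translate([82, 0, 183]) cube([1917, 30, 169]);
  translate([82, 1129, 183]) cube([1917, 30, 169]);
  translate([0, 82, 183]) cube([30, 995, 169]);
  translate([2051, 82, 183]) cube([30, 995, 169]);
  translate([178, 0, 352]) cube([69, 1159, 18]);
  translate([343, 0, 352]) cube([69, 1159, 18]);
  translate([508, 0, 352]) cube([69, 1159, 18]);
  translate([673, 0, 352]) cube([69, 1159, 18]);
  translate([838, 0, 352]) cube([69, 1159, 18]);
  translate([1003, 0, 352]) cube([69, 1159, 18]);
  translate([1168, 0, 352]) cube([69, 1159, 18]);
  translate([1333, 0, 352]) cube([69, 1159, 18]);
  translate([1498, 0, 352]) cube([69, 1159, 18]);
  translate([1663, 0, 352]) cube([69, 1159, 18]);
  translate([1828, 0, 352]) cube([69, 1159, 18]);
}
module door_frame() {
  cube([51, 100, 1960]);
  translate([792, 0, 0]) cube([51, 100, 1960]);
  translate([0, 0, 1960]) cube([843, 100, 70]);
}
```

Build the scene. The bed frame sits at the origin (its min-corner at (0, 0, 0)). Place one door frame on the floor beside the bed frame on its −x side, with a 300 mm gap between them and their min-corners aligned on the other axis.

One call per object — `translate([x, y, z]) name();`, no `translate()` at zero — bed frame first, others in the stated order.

bed_frame();
translate([-1143, 0, 0]) door_frame();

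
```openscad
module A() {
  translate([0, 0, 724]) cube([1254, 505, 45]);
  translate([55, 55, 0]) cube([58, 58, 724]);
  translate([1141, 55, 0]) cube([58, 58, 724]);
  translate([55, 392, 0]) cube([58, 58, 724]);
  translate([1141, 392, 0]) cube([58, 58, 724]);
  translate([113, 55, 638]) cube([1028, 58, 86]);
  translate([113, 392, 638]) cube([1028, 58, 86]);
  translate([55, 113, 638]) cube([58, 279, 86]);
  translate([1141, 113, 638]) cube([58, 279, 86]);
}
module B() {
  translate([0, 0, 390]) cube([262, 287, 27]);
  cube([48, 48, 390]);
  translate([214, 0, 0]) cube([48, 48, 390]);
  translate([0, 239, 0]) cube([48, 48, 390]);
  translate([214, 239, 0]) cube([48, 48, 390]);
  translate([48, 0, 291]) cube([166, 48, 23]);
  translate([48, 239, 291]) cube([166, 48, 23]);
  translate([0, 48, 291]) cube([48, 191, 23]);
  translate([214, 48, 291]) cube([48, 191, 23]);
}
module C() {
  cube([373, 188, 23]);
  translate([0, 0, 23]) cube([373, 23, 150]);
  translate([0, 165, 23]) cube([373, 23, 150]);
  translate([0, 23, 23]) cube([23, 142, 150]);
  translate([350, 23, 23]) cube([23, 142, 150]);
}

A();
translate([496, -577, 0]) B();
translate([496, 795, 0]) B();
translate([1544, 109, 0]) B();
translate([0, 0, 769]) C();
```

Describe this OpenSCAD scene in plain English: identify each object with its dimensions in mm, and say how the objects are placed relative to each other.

A is a table with a 1254×505 mm rectangular top, 45 mm thick, top surface at z = 769 mm, supported by four 58×58 mm square legs, each inset 55 mm from the nearest pair of top edges, running from the floor. Four apron rails, 58 mm thick and 86 mm tall, run between adjacent legs with their top edges flush with the underside of the top and their outer faces flush with the legs' outer faces.

B is a four-legged stool. The seat is 262×287 mm, 27 mm thick, top at z = 417 mm. It stands on four square legs, each 48×48 mm in cross-section, from z = 0 to the seat underside, each flush with a corner of the seat. Four stretchers, 48 mm wide and 23 mm tall, connect adjacent legs with their undersides at z = 291 mm, each running between the inner faces of the legs it joins and aligned with the legs' outer faces on the other axis.

C is an open-topped rectangular box: outside dimensions 373×188×173 mm, with a uniform wall and base thickness of 23 mm. The base is a full 373×188 slab on the floor; four walls sit on top of the base. The front and back walls (the −y and +y sides) span the full width; the two side walls fit between them.

Three stools sit around the table at the −y, +y, +x sides. The open box is on top of the table.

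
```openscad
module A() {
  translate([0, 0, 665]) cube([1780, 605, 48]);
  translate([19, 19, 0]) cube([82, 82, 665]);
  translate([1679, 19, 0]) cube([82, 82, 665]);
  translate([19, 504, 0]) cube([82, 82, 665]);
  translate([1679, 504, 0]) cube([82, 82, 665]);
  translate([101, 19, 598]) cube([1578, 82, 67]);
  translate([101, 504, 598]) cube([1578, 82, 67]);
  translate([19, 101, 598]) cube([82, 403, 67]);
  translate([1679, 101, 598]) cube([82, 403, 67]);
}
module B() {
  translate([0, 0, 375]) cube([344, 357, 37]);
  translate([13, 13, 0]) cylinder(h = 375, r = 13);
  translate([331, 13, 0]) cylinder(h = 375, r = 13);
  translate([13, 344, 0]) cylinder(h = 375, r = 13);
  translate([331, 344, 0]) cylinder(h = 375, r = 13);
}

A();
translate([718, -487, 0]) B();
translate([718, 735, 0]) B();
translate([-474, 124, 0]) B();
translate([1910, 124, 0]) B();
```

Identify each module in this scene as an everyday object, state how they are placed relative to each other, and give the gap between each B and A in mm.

A is a table. B is a stool. Four stools sit around the table at the −y, +y, −x, +x sides. The gap between each stool and the table is 130 mm.

Each stool's nearest face is 130 mm from the table's bounding box.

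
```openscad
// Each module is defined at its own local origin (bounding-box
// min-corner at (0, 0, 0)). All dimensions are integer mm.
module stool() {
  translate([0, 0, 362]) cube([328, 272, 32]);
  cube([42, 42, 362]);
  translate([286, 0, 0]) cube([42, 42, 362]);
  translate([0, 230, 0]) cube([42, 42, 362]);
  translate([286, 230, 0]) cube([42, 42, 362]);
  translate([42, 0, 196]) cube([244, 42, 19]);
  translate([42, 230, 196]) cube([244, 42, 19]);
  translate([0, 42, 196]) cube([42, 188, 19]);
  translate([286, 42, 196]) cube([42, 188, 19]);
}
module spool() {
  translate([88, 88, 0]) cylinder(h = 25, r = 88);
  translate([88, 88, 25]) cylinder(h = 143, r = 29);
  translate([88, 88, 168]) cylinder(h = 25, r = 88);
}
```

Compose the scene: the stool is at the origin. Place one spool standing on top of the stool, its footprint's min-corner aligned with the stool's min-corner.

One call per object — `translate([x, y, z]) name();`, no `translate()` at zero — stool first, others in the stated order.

stool();
translate([0, 0, 394]) spool();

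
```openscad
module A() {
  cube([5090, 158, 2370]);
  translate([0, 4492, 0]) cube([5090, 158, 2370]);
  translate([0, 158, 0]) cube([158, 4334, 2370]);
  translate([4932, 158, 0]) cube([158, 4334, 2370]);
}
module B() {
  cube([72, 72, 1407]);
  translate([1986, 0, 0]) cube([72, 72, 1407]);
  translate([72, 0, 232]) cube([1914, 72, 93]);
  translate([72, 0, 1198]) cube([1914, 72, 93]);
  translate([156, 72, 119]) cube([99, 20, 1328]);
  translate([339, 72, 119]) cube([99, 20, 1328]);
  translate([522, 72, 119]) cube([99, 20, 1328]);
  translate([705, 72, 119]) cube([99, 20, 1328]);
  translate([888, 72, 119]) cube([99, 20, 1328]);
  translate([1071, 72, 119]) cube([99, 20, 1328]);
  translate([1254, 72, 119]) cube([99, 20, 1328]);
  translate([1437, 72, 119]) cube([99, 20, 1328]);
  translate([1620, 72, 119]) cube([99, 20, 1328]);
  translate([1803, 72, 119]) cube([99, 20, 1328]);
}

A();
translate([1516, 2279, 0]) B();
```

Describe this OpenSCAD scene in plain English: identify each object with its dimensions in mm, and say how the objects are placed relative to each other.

A is the wall frame of a small rectangular building: four walls, each 2370 mm tall and 158 mm thick, enclosing a footprint 5090 mm (x) by 4650 mm (y) outside-to-outside, with no floor or roof. The front and back walls (the −y and +y sides) span the full width; the two side walls fit between them.

B is a fence section. Two 72×72 mm posts, 1407 mm tall, stand on the floor with a clear span of 1914 mm between their inner faces. Two horizontal rails of 72×93 mm section span the gap between the posts with their undersides at z = 232 mm and z = 1198 mm, flush with the posts' −y face. 10 pickets, each 99 mm wide, 20 mm thick and 1328 mm tall, are fixed to the +y face of the rails with their bottoms at z = 119 mm, evenly spaced across the span with equal gaps (rounded down to the nearest mm) at the −x end and between each pair — any rounding remainder accumulates at the +x end.

The fence section sits inside the house frame, centred.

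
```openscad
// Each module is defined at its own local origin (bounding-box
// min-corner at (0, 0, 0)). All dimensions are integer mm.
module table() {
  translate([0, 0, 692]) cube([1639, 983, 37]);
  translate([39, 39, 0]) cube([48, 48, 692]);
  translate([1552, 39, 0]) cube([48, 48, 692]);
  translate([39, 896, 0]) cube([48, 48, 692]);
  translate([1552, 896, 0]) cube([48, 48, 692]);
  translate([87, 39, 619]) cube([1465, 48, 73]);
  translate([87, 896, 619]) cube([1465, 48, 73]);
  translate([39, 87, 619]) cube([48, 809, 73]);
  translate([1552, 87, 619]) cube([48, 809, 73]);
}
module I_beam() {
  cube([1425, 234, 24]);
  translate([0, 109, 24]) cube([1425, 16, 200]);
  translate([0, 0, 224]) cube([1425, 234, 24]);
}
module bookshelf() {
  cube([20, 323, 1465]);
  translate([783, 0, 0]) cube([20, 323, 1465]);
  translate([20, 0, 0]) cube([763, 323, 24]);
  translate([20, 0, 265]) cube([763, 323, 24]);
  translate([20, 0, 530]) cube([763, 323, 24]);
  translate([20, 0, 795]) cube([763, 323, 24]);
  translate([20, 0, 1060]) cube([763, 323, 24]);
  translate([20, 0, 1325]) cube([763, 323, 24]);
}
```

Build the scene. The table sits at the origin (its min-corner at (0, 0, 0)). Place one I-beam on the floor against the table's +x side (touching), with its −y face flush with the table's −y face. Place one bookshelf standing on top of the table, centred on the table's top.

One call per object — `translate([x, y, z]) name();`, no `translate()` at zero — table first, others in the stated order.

table();
translate([1639, 0, 0]) I_beam();
translate([418, 330, 729]) bookshelf();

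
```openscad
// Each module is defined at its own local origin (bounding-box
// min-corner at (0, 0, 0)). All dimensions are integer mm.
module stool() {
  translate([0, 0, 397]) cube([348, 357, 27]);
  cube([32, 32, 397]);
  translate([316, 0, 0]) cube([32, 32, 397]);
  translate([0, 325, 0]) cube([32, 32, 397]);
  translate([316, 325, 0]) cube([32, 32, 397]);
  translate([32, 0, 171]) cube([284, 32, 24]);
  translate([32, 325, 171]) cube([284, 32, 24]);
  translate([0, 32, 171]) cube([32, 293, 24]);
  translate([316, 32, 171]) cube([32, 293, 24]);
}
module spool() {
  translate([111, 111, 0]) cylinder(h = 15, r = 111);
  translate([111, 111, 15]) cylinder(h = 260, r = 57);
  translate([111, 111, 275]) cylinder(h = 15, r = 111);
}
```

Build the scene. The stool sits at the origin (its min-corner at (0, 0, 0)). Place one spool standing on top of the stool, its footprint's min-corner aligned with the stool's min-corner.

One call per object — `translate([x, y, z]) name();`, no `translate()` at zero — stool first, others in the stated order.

stool();
translate([0, 0, 424]) spool();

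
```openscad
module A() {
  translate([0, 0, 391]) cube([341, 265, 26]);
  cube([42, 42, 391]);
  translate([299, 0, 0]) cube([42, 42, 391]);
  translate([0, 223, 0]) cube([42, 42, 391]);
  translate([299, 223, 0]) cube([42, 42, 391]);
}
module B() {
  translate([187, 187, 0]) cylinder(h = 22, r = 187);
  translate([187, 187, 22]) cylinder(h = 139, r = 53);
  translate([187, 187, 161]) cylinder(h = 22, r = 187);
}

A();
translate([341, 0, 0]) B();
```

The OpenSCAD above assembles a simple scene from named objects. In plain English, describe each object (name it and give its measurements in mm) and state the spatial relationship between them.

A is a simple wooden stool: a rectangular seat 341 mm (x) by 265 mm (y), 26 mm thick, top face at z = 417 mm, on four square legs, each 42×42 mm in cross-section. The legs rest on z = 0, each flush with a corner of the seat.

B is a spool: two coaxial disc flanges of radius 187 mm and thickness 22 mm, joined by a core cylinder of radius 53 mm and height 139 mm. The lower flange rests on z = 0 and the three cylinders share a vertical axis.

The spool is against the stool's +x side, with their −y faces flush.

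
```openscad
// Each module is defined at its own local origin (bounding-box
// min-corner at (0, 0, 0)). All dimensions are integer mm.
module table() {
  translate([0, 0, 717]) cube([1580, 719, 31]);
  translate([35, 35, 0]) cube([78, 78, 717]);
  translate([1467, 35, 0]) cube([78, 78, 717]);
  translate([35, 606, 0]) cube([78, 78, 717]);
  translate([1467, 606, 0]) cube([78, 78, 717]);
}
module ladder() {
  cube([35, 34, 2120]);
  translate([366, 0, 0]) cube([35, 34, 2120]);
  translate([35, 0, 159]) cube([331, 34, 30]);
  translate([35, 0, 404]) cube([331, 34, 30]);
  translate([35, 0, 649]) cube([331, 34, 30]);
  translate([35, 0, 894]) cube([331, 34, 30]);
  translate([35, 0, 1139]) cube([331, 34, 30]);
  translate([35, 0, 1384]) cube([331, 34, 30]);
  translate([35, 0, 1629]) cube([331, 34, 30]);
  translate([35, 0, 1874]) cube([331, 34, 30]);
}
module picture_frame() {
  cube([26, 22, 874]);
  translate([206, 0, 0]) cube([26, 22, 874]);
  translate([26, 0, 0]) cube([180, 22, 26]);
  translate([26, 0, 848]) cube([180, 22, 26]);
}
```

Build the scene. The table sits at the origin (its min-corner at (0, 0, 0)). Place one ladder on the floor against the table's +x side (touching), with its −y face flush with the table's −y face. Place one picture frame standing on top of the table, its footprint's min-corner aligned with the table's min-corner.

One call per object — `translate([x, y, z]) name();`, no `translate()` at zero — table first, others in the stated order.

table();
translate([1580, 0, 0]) ladder();
translate([0, 0, 748]) picture_frame();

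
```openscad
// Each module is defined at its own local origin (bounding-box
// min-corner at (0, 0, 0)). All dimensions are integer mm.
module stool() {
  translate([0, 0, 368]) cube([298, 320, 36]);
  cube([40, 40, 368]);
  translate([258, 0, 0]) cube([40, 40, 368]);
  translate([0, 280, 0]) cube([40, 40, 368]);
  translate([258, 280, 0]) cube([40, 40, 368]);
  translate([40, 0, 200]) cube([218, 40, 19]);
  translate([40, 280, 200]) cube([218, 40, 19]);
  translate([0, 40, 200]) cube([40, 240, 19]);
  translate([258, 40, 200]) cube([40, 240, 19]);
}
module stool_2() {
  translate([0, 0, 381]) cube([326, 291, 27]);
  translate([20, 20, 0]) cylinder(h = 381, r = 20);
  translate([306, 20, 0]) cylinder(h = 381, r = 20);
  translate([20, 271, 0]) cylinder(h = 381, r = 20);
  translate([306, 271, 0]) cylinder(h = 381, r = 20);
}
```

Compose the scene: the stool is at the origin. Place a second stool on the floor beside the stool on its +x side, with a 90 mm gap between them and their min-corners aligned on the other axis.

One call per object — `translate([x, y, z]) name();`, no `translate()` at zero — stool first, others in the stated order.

stool();
translate([388, 0, 0]) stool_2();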